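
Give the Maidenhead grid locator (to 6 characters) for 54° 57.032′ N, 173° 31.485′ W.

AO34fw

Add 180° to longitude and 90° to latitude: 6.4752, 144.9505.
Field: lon ⌊6.4752/20⌋ = 0 → A; lat ⌊144.9505/10⌋ = 14 → O.
Square: lon ⌊6.4752/2⌋ = 3; lat ⌊4.9505/1⌋ = 4.
Subsquare: lon ⌊0.4752/0.0833333⌋ = 5 → f; lat ⌊0.9505/0.0416667⌋ = 22 → w.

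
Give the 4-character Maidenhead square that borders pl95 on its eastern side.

Longitude square 9; +1 → 10, wraps to 0, carry into field.
Longitude field P = 15; +1 → 16 = Q.
The latitude characters are unchanged.

QL05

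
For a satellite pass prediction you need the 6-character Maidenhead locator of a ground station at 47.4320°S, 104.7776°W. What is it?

DE72on

Offset from 180°W / 90°S: lon 75.2224°, lat 42.5680°.
Field: lon ⌊75.2224/20⌋ = 3 → D; lat ⌊42.5680/10⌋ = 4 → E.
Square: lon ⌊15.2224/2⌋ = 7; lat ⌊2.5680/1⌋ = 2.
Subsquare: lon ⌊1.2224/0.0833333⌋ = 14 → o; lat ⌊0.5680/0.0416667⌋ = 13 → n.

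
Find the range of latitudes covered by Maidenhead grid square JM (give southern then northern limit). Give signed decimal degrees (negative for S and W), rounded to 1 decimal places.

30.0, 40.0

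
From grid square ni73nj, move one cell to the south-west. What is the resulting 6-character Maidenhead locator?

NI73mi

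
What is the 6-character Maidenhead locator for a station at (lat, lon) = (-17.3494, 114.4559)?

OH72fp

Offset from 180°W / 90°S: lon 294.4559°, lat 72.6506°.
Field (20°×10°, letters A–R): 294.4559/20 → 14 → O, 72.6506/10 → 7 → H; chars OH.
Square (2°×1°, digits 0–9): 14.4559/2 → 7, 2.6506/1 → 2; chars 72.
Subsquare (5′×2.5′, letters a–x): 0.4559/0.0833333 → 5 → f, 0.6506/0.0416667 → 15 → p; chars fp.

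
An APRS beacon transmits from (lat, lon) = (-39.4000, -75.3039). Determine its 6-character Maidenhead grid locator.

FF20io

Offset from 180°W / 90°S: lon 104.6961°, lat 50.6000°.
Field (20°×10°, letters A–R): lon ⌊104.6961/20⌋ = 5 → F; lat ⌊50.6000/10⌋ = 5 → F.
Square (2°×1°, digits 0–9): lon ⌊4.6961/2⌋ = 2; lat ⌊0.6000/1⌋ = 0.
Subsquare (5′×2.5′, letters a–x): lon ⌊0.6961/0.0833333⌋ = 8 → i; lat ⌊0.6000/0.0416667⌋ = 14 → o.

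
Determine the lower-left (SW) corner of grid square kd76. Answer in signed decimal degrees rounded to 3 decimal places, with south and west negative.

Field K=10, D=3: +10·20° lon, +3·10° lat → SW at lon 20°, lat -60°.
Square 7, 6: +7·2° lon, +6·1° lat → SW at lon 34°, lat -54°.
latitude -54.000, longitude 34.000.

-54.000, 34.000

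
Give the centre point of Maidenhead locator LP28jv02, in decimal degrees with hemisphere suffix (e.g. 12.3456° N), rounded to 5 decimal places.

68.88542° N, 44.75417° E

Field L=11, P=15: +11·20° lon, +15·10° lat → SW at lon 40°, lat 60°.
Square 2, 8: +2·2° lon, +8·1° lat → SW at lon 44°, lat 68°.
Subsquare j=9, v=21: +9·0.0833333° lon, +21·0.0416667° lat → SW at lon 44.75°, lat 68.875°.
Extended square 0, 2: +0·0.00833333° lon, +2·0.00416667° lat → SW at lon 44.75°, lat 68.8833°.
Cell spans 0.00833333° lon × 0.00416667° lat. Centre is SW corner plus half of each.
latitude 68.88542° N, longitude 44.75417° E.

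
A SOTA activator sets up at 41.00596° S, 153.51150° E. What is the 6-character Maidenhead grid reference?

QE68sx

Shift to the Maidenhead origin (180°W, 90°S): lon 333.5115, lat 48.9940.
Field: 333.5115/20 → 16 → Q, 48.9940/10 → 4 → E; chars QE.
Square: 13.5115/2 → 6, 8.9940/1 → 8; chars 68.
Subsquare: 1.5115/0.0833333 → 18 → s, 0.9940/0.0416667 → 23 → x; chars sx.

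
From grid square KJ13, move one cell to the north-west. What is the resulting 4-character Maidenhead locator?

Longitude square 1; −1 → 0.
Latitude square 3; +1 → 4.

KJ04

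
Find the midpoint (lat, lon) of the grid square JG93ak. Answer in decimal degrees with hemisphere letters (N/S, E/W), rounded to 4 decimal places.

26.5625° S, 18.0417° E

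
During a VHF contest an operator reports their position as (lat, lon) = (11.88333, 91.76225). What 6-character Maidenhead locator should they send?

NK51vv

Offset from 180°W / 90°S: lon 271.7622°, lat 101.8833°.
Field: 271.7622/20 → 13 → N, 101.8833/10 → 10 → K; chars NK.
Square: 11.7622/2 → 5, 1.8833/1 → 1; chars 51.
Subsquare: 1.7622/0.0833333 → 21 → v, 0.8833/0.0416667 → 21 → v; chars vv.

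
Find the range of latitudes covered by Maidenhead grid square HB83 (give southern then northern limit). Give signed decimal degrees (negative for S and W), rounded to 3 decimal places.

-77.000, -76.000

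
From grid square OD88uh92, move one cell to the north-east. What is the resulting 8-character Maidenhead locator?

Longitude extended square 9; +1 → 10, wraps to 0, carry into subsquare.
Longitude subsquare u = 20; +1 → 21 = v.
Latitude extended square 2; +1 → 3.

OD88vh03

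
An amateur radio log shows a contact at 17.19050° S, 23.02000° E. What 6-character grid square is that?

KH12mt

Shift to the Maidenhead origin (180°W, 90°S): lon 203.0200, lat 72.8095.
Field: lon ⌊203.0200/20⌋ = 10 → K; lat ⌊72.8095/10⌋ = 7 → H.
Square: lon ⌊3.0200/2⌋ = 1; lat ⌊2.8095/1⌋ = 2.
Subsquare: lon ⌊1.0200/0.0833333⌋ = 12 → m; lat ⌊0.8095/0.0416667⌋ = 19 → t.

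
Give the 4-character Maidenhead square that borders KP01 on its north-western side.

Longitude square 0; −1 → -1, wraps to 9, carry into field.
Longitude field K = 10; −1 → 9 = J.
Latitude square 1; +1 → 2.

JP92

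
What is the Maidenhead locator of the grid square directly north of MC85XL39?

MC85xm30

Latitude extended square 9; +1 → 10, wraps to 0, carry into subsquare.
Latitude subsquare l = 11; +1 → 12 = m.
The longitude characters are unchanged.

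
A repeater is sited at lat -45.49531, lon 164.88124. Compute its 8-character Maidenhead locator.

RE24km51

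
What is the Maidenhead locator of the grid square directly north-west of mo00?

Longitude square 0; −1 → -1, wraps to 9, carry into field.
Longitude field M = 12; −1 → 11 = L.
Latitude square 0; +1 → 1.

LO91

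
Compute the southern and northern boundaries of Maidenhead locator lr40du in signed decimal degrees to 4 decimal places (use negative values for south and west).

80.8333, 80.8750

Field L=11, R=17: +11·20° lon, +17·10° lat → SW at lon 40°, lat 80°.
Square 4, 0: +4·2° lon, +0·1° lat → SW at lon 48°, lat 80°.
Subsquare d=3, u=20: +3·0.0833333° lon, +20·0.0416667° lat → SW at lon 48.25°, lat 80.8333°.
Cell spans 0.0833333° lon × 0.0416667° lat.
south 80.8333, north 80.8750.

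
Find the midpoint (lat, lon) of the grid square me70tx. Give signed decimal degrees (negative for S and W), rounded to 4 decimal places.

Field M=12, E=4: +12·20° lon, +4·10° lat → SW at lon 60°, lat -50°.
Square 7, 0: +7·2° lon, +0·1° lat → SW at lon 74°, lat -50°.
Subsquare t=19, x=23: +19·0.0833333° lon, +23·0.0416667° lat → SW at lon 75.5833°, lat -49.0417°.
Cell spans 0.0833333° lon × 0.0416667° lat. Centre is SW corner plus half of each.
latitude -49.0208, longitude 75.6250.

-49.0208, 75.6250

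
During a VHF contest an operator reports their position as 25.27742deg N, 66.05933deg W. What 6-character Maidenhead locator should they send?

FL65xg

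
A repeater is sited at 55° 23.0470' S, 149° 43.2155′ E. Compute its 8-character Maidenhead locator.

QD44uo67

Shift to the Maidenhead origin (180°W, 90°S): lon 329.72026, lat 34.61588.
Field: lon ⌊329.72026/20⌋ = 16 → Q; lat ⌊34.61588/10⌋ = 3 → D.
Square: lon ⌊9.72026/2⌋ = 4; lat ⌊4.61588/1⌋ = 4.
Subsquare: lon ⌊1.72026/0.0833333⌋ = 20 → u; lat ⌊0.61588/0.0416667⌋ = 14 → o.
Extended square: lon ⌊0.05359/0.00833333⌋ = 6; lat ⌊0.03255/0.00416667⌋ = 7.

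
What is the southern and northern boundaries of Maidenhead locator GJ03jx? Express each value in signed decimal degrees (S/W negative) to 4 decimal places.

3.9583, 4.0000

Field G=6, J=9: +6·20° lon, +9·10° lat → SW at lon -60°, lat 0°.
Square 0, 3: +0·2° lon, +3·1° lat → SW at lon -60°, lat 3°.
Subsquare j=9, x=23: +9·0.0833333° lon, +23·0.0416667° lat → SW at lon -59.25°, lat 3.95833°.
Cell spans 0.0833333° lon × 0.0416667° lat.
south 3.9583, north 4.0000.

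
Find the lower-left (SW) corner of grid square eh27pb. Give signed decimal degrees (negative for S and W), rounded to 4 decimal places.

-12.9583, -94.7500

Field E=4, H=7: +4·20° lon, +7·10° lat → SW at lon -100°, lat -20°.
Square 2, 7: +2·2° lon, +7·1° lat → SW at lon -96°, lat -13°.
Subsquare p=15, b=1: +15·0.0833333° lon, +1·0.0416667° lat → SW at lon -94.75°, lat -12.9583°.
latitude -12.9583, longitude -94.7500.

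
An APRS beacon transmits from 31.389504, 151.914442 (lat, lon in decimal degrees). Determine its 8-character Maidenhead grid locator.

Add 180° to longitude and 90° to latitude: 331.91444, 121.38950.
Field (20°×10°, letters A–R): lon ⌊331.91444/20⌋ = 16 → Q; lat ⌊121.38950/10⌋ = 12 → M.
Square (2°×1°, digits 0–9): lon ⌊11.91444/2⌋ = 5; lat ⌊1.38950/1⌋ = 1.
Subsquare (5′×2.5′, letters a–x): lon ⌊1.91444/0.0833333⌋ = 22 → w; lat ⌊0.38950/0.0416667⌋ = 9 → j.
Extended square (30″×15″, digits 0–9): lon ⌊0.08111/0.00833333⌋ = 9; lat ⌊0.01450/0.00416667⌋ = 3.

QM51wj93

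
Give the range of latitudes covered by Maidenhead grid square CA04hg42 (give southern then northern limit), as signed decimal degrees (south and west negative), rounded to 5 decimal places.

Field C=2, A=0: +2·20° lon, +0·10° lat → SW at lon -140°, lat -90°.
Square 0, 4: +0·2° lon, +4·1° lat → SW at lon -140°, lat -86°.
Subsquare h=7, g=6: +7·0.0833333° lon, +6·0.0416667° lat → SW at lon -139.417°, lat -85.75°.
Extended square 4, 2: +4·0.00833333° lon, +2·0.00416667° lat → SW at lon -139.383°, lat -85.7417°.
Cell spans 0.00833333° lon × 0.00416667° lat.
south -85.74167, north -85.73750.

-85.74167, -85.73750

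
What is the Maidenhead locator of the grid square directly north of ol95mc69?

OL95md60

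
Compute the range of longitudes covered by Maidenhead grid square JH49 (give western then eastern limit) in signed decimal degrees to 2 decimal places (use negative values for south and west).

8.00, 10.00

Field J=9, H=7: +9·20° lon, +7·10° lat → SW at lon 0°, lat -20°.
Square 4, 9: +4·2° lon, +9·1° lat → SW at lon 8°, lat -11°.
Cell spans 2° lon × 1° lat.
west 8.00, east 10.00.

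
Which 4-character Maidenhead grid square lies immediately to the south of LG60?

LF69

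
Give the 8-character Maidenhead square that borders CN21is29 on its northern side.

CN21it20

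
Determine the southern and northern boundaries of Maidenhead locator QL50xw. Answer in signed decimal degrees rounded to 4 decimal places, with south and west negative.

Field Q=16, L=11: +16·20° lon, +11·10° lat → SW at lon 140°, lat 20°.
Square 5, 0: +5·2° lon, +0·1° lat → SW at lon 150°, lat 20°.
Subsquare x=23, w=22: +23·0.0833333° lon, +22·0.0416667° lat → SW at lon 151.917°, lat 20.9167°.
Cell spans 0.0833333° lon × 0.0416667° lat.
south 20.9167, north 20.9583.

20.9167, 20.9583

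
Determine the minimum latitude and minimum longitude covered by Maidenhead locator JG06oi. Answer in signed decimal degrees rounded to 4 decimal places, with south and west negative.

-23.6667, 1.1667

Field J=9, G=6: +9·20° lon, +6·10° lat → SW at lon 0°, lat -30°.
Square 0, 6: +0·2° lon, +6·1° lat → SW at lon 0°, lat -24°.
Subsquare o=14, i=8: +14·0.0833333° lon, +8·0.0416667° lat → SW at lon 1.16667°, lat -23.6667°.
latitude -23.6667, longitude 1.1667.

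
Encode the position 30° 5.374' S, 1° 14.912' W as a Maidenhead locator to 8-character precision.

IF99jv08

Shift to the Maidenhead origin (180°W, 90°S): lon 178.75147, lat 59.91043.
Field: lon ⌊178.75147/20⌋ = 8 → I; lat ⌊59.91043/10⌋ = 5 → F.
Square: lon ⌊18.75147/2⌋ = 9; lat ⌊9.91043/1⌋ = 9.
Subsquare: lon ⌊0.75147/0.0833333⌋ = 9 → j; lat ⌊0.91043/0.0416667⌋ = 21 → v.
Extended square: lon ⌊0.00147/0.00833333⌋ = 0; lat ⌊0.03543/0.00416667⌋ = 8.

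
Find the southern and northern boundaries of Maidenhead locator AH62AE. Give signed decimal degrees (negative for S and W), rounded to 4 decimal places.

-17.8333, -17.7917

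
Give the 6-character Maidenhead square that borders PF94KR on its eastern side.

PF94lr

Longitude subsquare k = 10; +1 → 11 = l.
The latitude characters are unchanged.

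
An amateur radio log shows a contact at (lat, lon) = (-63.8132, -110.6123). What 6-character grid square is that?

Add 180° to longitude and 90° to latitude: 69.3877, 26.1868.
Field (20°×10°, letters A–R): lon ⌊69.3877/20⌋ = 3 → D; lat ⌊26.1868/10⌋ = 2 → C.
Square (2°×1°, digits 0–9): lon ⌊9.3877/2⌋ = 4; lat ⌊6.1868/1⌋ = 6.
Subsquare (5′×2.5′, letters a–x): lon ⌊1.3877/0.0833333⌋ = 16 → q; lat ⌊0.1868/0.0416667⌋ = 4 → e.

DC46qe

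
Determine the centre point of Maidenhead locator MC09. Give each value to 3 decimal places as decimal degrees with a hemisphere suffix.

Field M=12, C=2: +12·20° lon, +2·10° lat → SW at lon 60°, lat -70°.
Square 0, 9: +0·2° lon, +9·1° lat → SW at lon 60°, lat -61°.
Cell spans 2° lon × 1° lat. Centre is SW corner plus half of each.
latitude 60.500° S, longitude 61.000° E.

60.500° S, 61.000° E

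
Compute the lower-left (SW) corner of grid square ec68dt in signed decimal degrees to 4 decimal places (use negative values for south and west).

-61.2083, -87.7500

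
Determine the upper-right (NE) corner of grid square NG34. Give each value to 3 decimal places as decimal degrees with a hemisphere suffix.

25.000° S, 88.000° E

Field N=13, G=6: +13·20° lon, +6·10° lat → SW at lon 80°, lat -30°.
Square 3, 4: +3·2° lon, +4·1° lat → SW at lon 86°, lat -26°.
Cell spans 2° lon × 1° lat. NE corner is SW corner plus one full cell.
latitude 25.000° S, longitude 88.000° E.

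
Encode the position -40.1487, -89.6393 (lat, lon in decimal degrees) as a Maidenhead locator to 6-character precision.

EE59eu

Add 180° to longitude and 90° to latitude: 90.3607, 49.8513.
Field: lon ⌊90.3607/20⌋ = 4 → E; lat ⌊49.8513/10⌋ = 4 → E.
Square: lon ⌊10.3607/2⌋ = 5; lat ⌊9.8513/1⌋ = 9.
Subsquare: lon ⌊0.3607/0.0833333⌋ = 4 → e; lat ⌊0.8513/0.0416667⌋ = 20 → u.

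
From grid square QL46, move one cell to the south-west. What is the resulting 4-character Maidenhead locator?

QL35

Longitude square 4; −1 → 3.
Latitude square 6; −1 → 5.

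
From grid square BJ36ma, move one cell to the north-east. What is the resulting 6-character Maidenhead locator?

BJ36nb

Longitude subsquare m = 12; +1 → 13 = n.
Latitude subsquare a = 0; +1 → 1 = b.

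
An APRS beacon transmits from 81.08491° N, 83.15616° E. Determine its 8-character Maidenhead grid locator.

NR11nc80

Shift to the Maidenhead origin (180°W, 90°S): lon 263.15616, lat 171.08491.
Field: lon ⌊263.15616/20⌋ = 13 → N; lat ⌊171.08491/10⌋ = 17 → R.
Square: lon ⌊3.15616/2⌋ = 1; lat ⌊1.08491/1⌋ = 1.
Subsquare: lon ⌊1.15616/0.0833333⌋ = 13 → n; lat ⌊0.08491/0.0416667⌋ = 2 → c.
Extended square: lon ⌊0.07283/0.00833333⌋ = 8; lat ⌊0.00158/0.00416667⌋ = 0.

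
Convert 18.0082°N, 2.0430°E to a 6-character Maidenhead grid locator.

JK18aa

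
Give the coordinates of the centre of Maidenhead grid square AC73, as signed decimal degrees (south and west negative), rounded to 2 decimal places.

-66.50, -165.00

Field A=0, C=2: +0·20° lon, +2·10° lat → SW at lon -180°, lat -70°.
Square 7, 3: +7·2° lon, +3·1° lat → SW at lon -166°, lat -67°.
Cell spans 2° lon × 1° lat. Centre is SW corner plus half of each.
latitude -66.50, longitude -165.00.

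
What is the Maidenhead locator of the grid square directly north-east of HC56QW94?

Longitude extended square 9; +1 → 10, wraps to 0, carry into subsquare.
Longitude subsquare q = 16; +1 → 17 = r.
Latitude extended square 4; +1 → 5.

HC56rw05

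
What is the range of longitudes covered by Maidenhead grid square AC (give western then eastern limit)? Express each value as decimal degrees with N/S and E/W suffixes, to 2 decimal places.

Field A=0, C=2: +0·20° lon, +2·10° lat → SW at lon -180°, lat -70°.
Cell spans 20° lon × 10° lat.
west 180.00° W, east 160.00° W.

180.00° W, 160.00° W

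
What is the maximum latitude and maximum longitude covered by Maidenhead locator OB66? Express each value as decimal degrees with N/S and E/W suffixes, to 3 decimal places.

73.000° S, 114.000° E

Field O=14, B=1: +14·20° lon, +1·10° lat → SW at lon 100°, lat -80°.
Square 6, 6: +6·2° lon, +6·1° lat → SW at lon 112°, lat -74°.
Cell spans 2° lon × 1° lat. NE corner is SW corner plus one full cell.
latitude 73.000° S, longitude 114.000° E.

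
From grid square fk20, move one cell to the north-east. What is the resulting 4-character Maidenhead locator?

Longitude square 2; +1 → 3.
Latitude square 0; +1 → 1.

FK31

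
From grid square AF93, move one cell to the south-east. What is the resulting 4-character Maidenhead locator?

Longitude square 9; +1 → 10, wraps to 0, carry into field.
Longitude field A = 0; +1 → 1 = B.
Latitude square 3; −1 → 2.

BF02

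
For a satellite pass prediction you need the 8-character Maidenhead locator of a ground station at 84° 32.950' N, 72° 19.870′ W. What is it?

Add 180° to longitude and 90° to latitude: 107.66883, 174.54917.
Field: lon ⌊107.66883/20⌋ = 5 → F; lat ⌊174.54917/10⌋ = 17 → R.
Square: lon ⌊7.66883/2⌋ = 3; lat ⌊4.54917/1⌋ = 4.
Subsquare: lon ⌊1.66883/0.0833333⌋ = 20 → u; lat ⌊0.54917/0.0416667⌋ = 13 → n.
Extended square: lon ⌊0.00217/0.00833333⌋ = 0; lat ⌊0.00750/0.00416667⌋ = 1.

FR34un01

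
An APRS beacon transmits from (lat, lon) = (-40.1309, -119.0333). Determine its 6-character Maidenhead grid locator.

Offset from 180°W / 90°S: lon 60.9667°, lat 49.8691°.
Field: lon ⌊60.9667/20⌋ = 3 → D; lat ⌊49.8691/10⌋ = 4 → E.
Square: lon ⌊0.9667/2⌋ = 0; lat ⌊9.8691/1⌋ = 9.
Subsquare: lon ⌊0.9667/0.0833333⌋ = 11 → l; lat ⌊0.8691/0.0416667⌋ = 20 → u.

DE09lu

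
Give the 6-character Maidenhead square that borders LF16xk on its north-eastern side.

Longitude subsquare x = 23; +1 → 24, wraps to 0 = a, carry into square.
Longitude square 1; +1 → 2.
Latitude subsquare k = 10; +1 → 11 = l.

LF26al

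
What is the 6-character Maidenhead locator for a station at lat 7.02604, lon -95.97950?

Shift to the Maidenhead origin (180°W, 90°S): lon 84.0205, lat 97.0260.
Field: 84.0205/20 → 4 → E, 97.0260/10 → 9 → J; chars EJ.
Square: 4.0205/2 → 2, 7.0260/1 → 7; chars 27.
Subsquare: 0.0205/0.0833333 → 0 → a, 0.0260/0.0416667 → 0 → a; chars aa.

EJ27aa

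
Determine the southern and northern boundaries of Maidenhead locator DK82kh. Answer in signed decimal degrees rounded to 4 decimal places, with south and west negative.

12.2917, 12.3333

Field D=3, K=10: +3·20° lon, +10·10° lat → SW at lon -120°, lat 10°.
Square 8, 2: +8·2° lon, +2·1° lat → SW at lon -104°, lat 12°.
Subsquare k=10, h=7: +10·0.0833333° lon, +7·0.0416667° lat → SW at lon -103.167°, lat 12.2917°.
Cell spans 0.0833333° lon × 0.0416667° lat.
south 12.2917, north 12.3333.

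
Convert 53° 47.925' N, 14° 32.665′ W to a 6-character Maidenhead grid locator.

IO23rt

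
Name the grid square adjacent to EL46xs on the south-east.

EL56ar

Longitude subsquare x = 23; +1 → 24, wraps to 0 = a, carry into square.
Longitude square 4; +1 → 5.
Latitude subsquare s = 18; −1 → 17 = r.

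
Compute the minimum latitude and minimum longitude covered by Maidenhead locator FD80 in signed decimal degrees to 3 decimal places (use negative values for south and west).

-60.000, -64.000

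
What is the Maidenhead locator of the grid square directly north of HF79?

Latitude square 9; +1 → 10, wraps to 0, carry into field.
Latitude field F = 5; +1 → 6 = G.
The longitude characters are unchanged.

HG70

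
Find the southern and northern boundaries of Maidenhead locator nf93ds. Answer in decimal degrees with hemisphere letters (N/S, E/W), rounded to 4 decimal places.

Field N=13, F=5: +13·20° lon, +5·10° lat → SW at lon 80°, lat -40°.
Square 9, 3: +9·2° lon, +3·1° lat → SW at lon 98°, lat -37°.
Subsquare d=3, s=18: +3·0.0833333° lon, +18·0.0416667° lat → SW at lon 98.25°, lat -36.25°.
Cell spans 0.0833333° lon × 0.0416667° lat.
south 36.2500° S, north 36.2083° S.

36.2500° S, 36.2083° S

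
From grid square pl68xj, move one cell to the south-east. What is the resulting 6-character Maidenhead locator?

PL78ai

Longitude subsquare x = 23; +1 → 24, wraps to 0 = a, carry into square.
Longitude square 6; +1 → 7.
Latitude subsquare j = 9; −1 → 8 = i.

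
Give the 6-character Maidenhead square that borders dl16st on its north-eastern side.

DL16tu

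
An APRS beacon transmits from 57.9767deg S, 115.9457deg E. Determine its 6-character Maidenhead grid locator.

Shift to the Maidenhead origin (180°W, 90°S): lon 295.9457, lat 32.0233.
Field (20°×10°, letters A–R): 295.9457/20 → 14 → O, 32.0233/10 → 3 → D; chars OD.
Square (2°×1°, digits 0–9): 15.9457/2 → 7, 2.0233/1 → 2; chars 72.
Subsquare (5′×2.5′, letters a–x): 1.9457/0.0833333 → 23 → x, 0.0233/0.0416667 → 0 → a; chars xa.

OD72xa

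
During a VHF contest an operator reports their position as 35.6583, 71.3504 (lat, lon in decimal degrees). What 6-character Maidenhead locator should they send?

MM55qp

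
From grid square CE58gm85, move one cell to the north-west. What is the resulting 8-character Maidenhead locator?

Longitude extended square 8; −1 → 7.
Latitude extended square 5; +1 → 6.

CE58gm76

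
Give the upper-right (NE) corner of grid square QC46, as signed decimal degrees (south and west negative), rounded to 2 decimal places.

Field Q=16, C=2: +16·20° lon, +2·10° lat → SW at lon 140°, lat -70°.
Square 4, 6: +4·2° lon, +6·1° lat → SW at lon 148°, lat -64°.
Cell spans 2° lon × 1° lat. NE corner is SW corner plus one full cell.
latitude -63.00, longitude 150.00.

-63.00, 150.00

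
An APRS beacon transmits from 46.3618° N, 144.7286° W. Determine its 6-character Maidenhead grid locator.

Offset from 180°W / 90°S: lon 35.2714°, lat 136.3618°.
Field: 35.2714/20 → 1 → B, 136.3618/10 → 13 → N; chars BN.
Square: 15.2714/2 → 7, 6.3618/1 → 6; chars 76.
Subsquare: 1.2714/0.0833333 → 15 → p, 0.3618/0.0416667 → 8 → i; chars pi.

BN76pi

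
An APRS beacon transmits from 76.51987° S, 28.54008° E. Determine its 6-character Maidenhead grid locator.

Add 180° to longitude and 90° to latitude: 208.5401, 13.4801.
Field: 208.5401/20 → 10 → K, 13.4801/10 → 1 → B; chars KB.
Square: 8.5401/2 → 4, 3.4801/1 → 3; chars 43.
Subsquare: 0.5401/0.0833333 → 6 → g, 0.4801/0.0416667 → 11 → l; chars gl.

KB43gl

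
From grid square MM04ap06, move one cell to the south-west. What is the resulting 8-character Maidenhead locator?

LM94xp95

Longitude extended square 0; −1 → -1, wraps to 9, carry into subsquare.
Longitude subsquare a = 0; −1 → -1, wraps to 23 = x, carry into square.
Longitude square 0; −1 → -1, wraps to 9, carry into field.
Longitude field M = 12; −1 → 11 = L.
Latitude extended square 6; −1 → 5.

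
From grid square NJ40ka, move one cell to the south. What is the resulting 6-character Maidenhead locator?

NI49kx

Latitude subsquare a = 0; −1 → -1, wraps to 23 = x, carry into square.
Latitude square 0; −1 → -1, wraps to 9, carry into field.
Latitude field J = 9; −1 → 8 = I.
The longitude characters are unchanged.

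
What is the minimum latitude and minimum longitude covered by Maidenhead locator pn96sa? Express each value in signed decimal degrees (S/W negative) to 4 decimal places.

Field P=15, N=13: +15·20° lon, +13·10° lat → SW at lon 120°, lat 40°.
Square 9, 6: +9·2° lon, +6·1° lat → SW at lon 138°, lat 46°.
Subsquare s=18, a=0: +18·0.0833333° lon, +0·0.0416667° lat → SW at lon 139.5°, lat 46°.
latitude 46.0000, longitude 139.5000.

46.0000, 139.5000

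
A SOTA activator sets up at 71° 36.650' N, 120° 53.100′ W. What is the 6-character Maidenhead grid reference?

CQ91no

Shift to the Maidenhead origin (180°W, 90°S): lon 59.1150, lat 161.6108.
Field: 59.1150/20 → 2 → C, 161.6108/10 → 16 → Q; chars CQ.
Square: 19.1150/2 → 9, 1.6108/1 → 1; chars 91.
Subsquare: 1.1150/0.0833333 → 13 → n, 0.6108/0.0416667 → 14 → o; chars no.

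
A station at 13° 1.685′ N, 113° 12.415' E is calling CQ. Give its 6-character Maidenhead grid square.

OK63oa

Offset from 180°W / 90°S: lon 293.2069°, lat 103.0281°.
Field: lon ⌊293.2069/20⌋ = 14 → O; lat ⌊103.0281/10⌋ = 10 → K.
Square: lon ⌊13.2069/2⌋ = 6; lat ⌊3.0281/1⌋ = 3.
Subsquare: lon ⌊1.2069/0.0833333⌋ = 14 → o; lat ⌊0.0281/0.0416667⌋ = 0 → a.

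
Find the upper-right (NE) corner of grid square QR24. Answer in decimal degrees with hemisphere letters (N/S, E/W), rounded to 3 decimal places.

85.000° N, 146.000° E

Field Q=16, R=17: +16·20° lon, +17·10° lat → SW at lon 140°, lat 80°.
Square 2, 4: +2·2° lon, +4·1° lat → SW at lon 144°, lat 84°.
Cell spans 2° lon × 1° lat. NE corner is SW corner plus one full cell.
latitude 85.000° N, longitude 146.000° E.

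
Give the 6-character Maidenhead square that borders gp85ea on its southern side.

GP84ex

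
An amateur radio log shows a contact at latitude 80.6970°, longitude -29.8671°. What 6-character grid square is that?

HR50bq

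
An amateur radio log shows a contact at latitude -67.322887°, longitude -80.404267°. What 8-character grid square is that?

EC92tq12

Offset from 180°W / 90°S: lon 99.59573°, lat 22.67711°.
Field: 99.59573/20 → 4 → E, 22.67711/10 → 2 → C; chars EC.
Square: 19.59573/2 → 9, 2.67711/1 → 2; chars 92.
Subsquare: 1.59573/0.0833333 → 19 → t, 0.67711/0.0416667 → 16 → q; chars tq.
Extended square: 0.01240/0.00833333 → 1, 0.01045/0.00416667 → 2; chars 12.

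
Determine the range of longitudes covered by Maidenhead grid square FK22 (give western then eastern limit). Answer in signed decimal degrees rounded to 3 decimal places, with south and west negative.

-76.000, -74.000

Field F=5, K=10: +5·20° lon, +10·10° lat → SW at lon -80°, lat 10°.
Square 2, 2: +2·2° lon, +2·1° lat → SW at lon -76°, lat 12°.
Cell spans 2° lon × 1° lat.
west -76.000, east -74.000.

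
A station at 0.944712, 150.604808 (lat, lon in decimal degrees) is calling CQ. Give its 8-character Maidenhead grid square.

Add 180° to longitude and 90° to latitude: 330.60481, 90.94471.
Field: lon ⌊330.60481/20⌋ = 16 → Q; lat ⌊90.94471/10⌋ = 9 → J.
Square: lon ⌊10.60481/2⌋ = 5; lat ⌊0.94471/1⌋ = 0.
Subsquare: lon ⌊0.60481/0.0833333⌋ = 7 → h; lat ⌊0.94471/0.0416667⌋ = 22 → w.
Extended square: lon ⌊0.02147/0.00833333⌋ = 2; lat ⌊0.02805/0.00416667⌋ = 6.

QJ50hw26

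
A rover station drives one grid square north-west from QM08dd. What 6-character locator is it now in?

QM08ce

Longitude subsquare d = 3; −1 → 2 = c.
Latitude subsquare d = 3; +1 → 4 = e.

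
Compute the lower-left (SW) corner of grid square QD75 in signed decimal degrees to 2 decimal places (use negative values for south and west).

Field Q=16, D=3: +16·20° lon, +3·10° lat → SW at lon 140°, lat -60°.
Square 7, 5: +7·2° lon, +5·1° lat → SW at lon 154°, lat -55°.
latitude -55.00, longitude 154.00.

-55.00, 154.00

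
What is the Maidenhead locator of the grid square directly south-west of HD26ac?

Longitude subsquare a = 0; −1 → -1, wraps to 23 = x, carry into square.
Longitude square 2; −1 → 1.
Latitude subsquare c = 2; −1 → 1 = b.

HD16xb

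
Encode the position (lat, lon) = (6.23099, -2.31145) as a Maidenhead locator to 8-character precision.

Add 180° to longitude and 90° to latitude: 177.68855, 96.23099.
Field: 177.68855/20 → 8 → I, 96.23099/10 → 9 → J; chars IJ.
Square: 17.68855/2 → 8, 6.23099/1 → 6; chars 86.
Subsquare: 1.68855/0.0833333 → 20 → u, 0.23099/0.0416667 → 5 → f; chars uf.
Extended square: 0.02188/0.00833333 → 2, 0.02266/0.00416667 → 5; chars 25.

IJ86uf25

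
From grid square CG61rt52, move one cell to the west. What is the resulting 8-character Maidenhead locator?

CG61rt42

Longitude extended square 5; −1 → 4.
The latitude characters are unchanged.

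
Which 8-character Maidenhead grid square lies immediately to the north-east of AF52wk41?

AF52wk52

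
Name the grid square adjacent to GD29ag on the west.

GD19xg

Longitude subsquare a = 0; −1 → -1, wraps to 23 = x, carry into square.
Longitude square 2; −1 → 1.
The latitude characters are unchanged.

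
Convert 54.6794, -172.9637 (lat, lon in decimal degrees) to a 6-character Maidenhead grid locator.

Offset from 180°W / 90°S: lon 7.0363°, lat 144.6794°.
Field: 7.0363/20 → 0 → A, 144.6794/10 → 14 → O; chars AO.
Square: 7.0363/2 → 3, 4.6794/1 → 4; chars 34.
Subsquare: 1.0363/0.0833333 → 12 → m, 0.6794/0.0416667 → 16 → q; chars mq.

AO34mq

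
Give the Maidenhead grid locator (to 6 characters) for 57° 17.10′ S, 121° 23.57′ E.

Add 180° to longitude and 90° to latitude: 301.3928, 32.7150.
Field: lon ⌊301.3928/20⌋ = 15 → P; lat ⌊32.7150/10⌋ = 3 → D.
Square: lon ⌊1.3928/2⌋ = 0; lat ⌊2.7150/1⌋ = 2.
Subsquare: lon ⌊1.3928/0.0833333⌋ = 16 → q; lat ⌊0.7150/0.0416667⌋ = 17 → r.

PD02qr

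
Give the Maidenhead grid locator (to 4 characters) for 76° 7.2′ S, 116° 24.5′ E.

OB83

Shift to the Maidenhead origin (180°W, 90°S): lon 296.41, lat 13.88.
Field: 296.41/20 → 14 → O, 13.88/10 → 1 → B; chars OB.
Square: 16.41/2 → 8, 3.88/1 → 3; chars 83.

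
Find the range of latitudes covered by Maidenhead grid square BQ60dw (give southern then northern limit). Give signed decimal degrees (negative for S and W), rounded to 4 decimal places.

70.9167, 70.9583

Field B=1, Q=16: +1·20° lon, +16·10° lat → SW at lon -160°, lat 70°.
Square 6, 0: +6·2° lon, +0·1° lat → SW at lon -148°, lat 70°.
Subsquare d=3, w=22: +3·0.0833333° lon, +22·0.0416667° lat → SW at lon -147.75°, lat 70.9167°.
Cell spans 0.0833333° lon × 0.0416667° lat.
south 70.9167, north 70.9583.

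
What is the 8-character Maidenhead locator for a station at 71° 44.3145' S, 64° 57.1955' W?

FB78mg52

Shift to the Maidenhead origin (180°W, 90°S): lon 115.04674, lat 18.26143.
Field: 115.04674/20 → 5 → F, 18.26143/10 → 1 → B; chars FB.
Square: 15.04674/2 → 7, 8.26143/1 → 8; chars 78.
Subsquare: 1.04674/0.0833333 → 12 → m, 0.26143/0.0416667 → 6 → g; chars mg.
Extended square: 0.04674/0.00833333 → 5, 0.01143/0.00416667 → 2; chars 52.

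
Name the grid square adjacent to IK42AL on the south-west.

Longitude subsquare a = 0; −1 → -1, wraps to 23 = x, carry into square.
Longitude square 4; −1 → 3.
Latitude subsquare l = 11; −1 → 10 = k.

IK32xk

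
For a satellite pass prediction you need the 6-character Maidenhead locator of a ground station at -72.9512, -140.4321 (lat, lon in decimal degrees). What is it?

Offset from 180°W / 90°S: lon 39.5679°, lat 17.0488°.
Field (20°×10°, letters A–R): lon ⌊39.5679/20⌋ = 1 → B; lat ⌊17.0488/10⌋ = 1 → B.
Square (2°×1°, digits 0–9): lon ⌊19.5679/2⌋ = 9; lat ⌊7.0488/1⌋ = 7.
Subsquare (5′×2.5′, letters a–x): lon ⌊1.5679/0.0833333⌋ = 18 → s; lat ⌊0.0488/0.0416667⌋ = 1 → b.

BB97sb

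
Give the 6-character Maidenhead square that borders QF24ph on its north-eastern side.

Longitude subsquare p = 15; +1 → 16 = q.
Latitude subsquare h = 7; +1 → 8 = i.

QF24qi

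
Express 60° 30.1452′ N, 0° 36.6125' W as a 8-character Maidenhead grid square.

IP90qm60

Shift to the Maidenhead origin (180°W, 90°S): lon 179.38979, lat 150.50242.
Field (20°×10°, letters A–R): 179.38979/20 → 8 → I, 150.50242/10 → 15 → P; chars IP.
Square (2°×1°, digits 0–9): 19.38979/2 → 9, 0.50242/1 → 0; chars 90.
Subsquare (5′×2.5′, letters a–x): 1.38979/0.0833333 → 16 → q, 0.50242/0.0416667 → 12 → m; chars qm.
Extended square (30″×15″, digits 0–9): 0.05646/0.00833333 → 6, 0.00242/0.00416667 → 0; chars 60.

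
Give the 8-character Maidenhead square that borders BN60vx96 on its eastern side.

Longitude extended square 9; +1 → 10, wraps to 0, carry into subsquare.
Longitude subsquare v = 21; +1 → 22 = w.
The latitude characters are unchanged.

BN60wx06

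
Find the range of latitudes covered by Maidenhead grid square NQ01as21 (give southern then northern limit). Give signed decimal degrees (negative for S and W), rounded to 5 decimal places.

71.75417, 71.75833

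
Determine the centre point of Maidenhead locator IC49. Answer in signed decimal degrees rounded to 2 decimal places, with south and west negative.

-60.50, -11.00

Field I=8, C=2: +8·20° lon, +2·10° lat → SW at lon -20°, lat -70°.
Square 4, 9: +4·2° lon, +9·1° lat → SW at lon -12°, lat -61°.
Cell spans 2° lon × 1° lat. Centre is SW corner plus half of each.
latitude -60.50, longitude -11.00.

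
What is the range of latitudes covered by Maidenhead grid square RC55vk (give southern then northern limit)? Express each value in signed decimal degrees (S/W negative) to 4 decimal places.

Field R=17, C=2: +17·20° lon, +2·10° lat → SW at lon 160°, lat -70°.
Square 5, 5: +5·2° lon, +5·1° lat → SW at lon 170°, lat -65°.
Subsquare v=21, k=10: +21·0.0833333° lon, +10·0.0416667° lat → SW at lon 171.75°, lat -64.5833°.
Cell spans 0.0833333° lon × 0.0416667° lat.
south -64.5833, north -64.5417.

-64.5833, -64.5417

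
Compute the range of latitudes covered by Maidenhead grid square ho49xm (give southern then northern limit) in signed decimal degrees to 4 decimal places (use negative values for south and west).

59.5000, 59.5417

Field H=7, O=14: +7·20° lon, +14·10° lat → SW at lon -40°, lat 50°.
Square 4, 9: +4·2° lon, +9·1° lat → SW at lon -32°, lat 59°.
Subsquare x=23, m=12: +23·0.0833333° lon, +12·0.0416667° lat → SW at lon -30.0833°, lat 59.5°.
Cell spans 0.0833333° lon × 0.0416667° lat.
south 59.5000, north 59.5417.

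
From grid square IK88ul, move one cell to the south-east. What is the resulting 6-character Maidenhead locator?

IK88vk

Longitude subsquare u = 20; +1 → 21 = v.
Latitude subsquare l = 11; −1 → 10 = k.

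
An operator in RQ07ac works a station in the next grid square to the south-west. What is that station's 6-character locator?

Longitude subsquare a = 0; −1 → -1, wraps to 23 = x, carry into square.
Longitude square 0; −1 → -1, wraps to 9, carry into field.
Longitude field R = 17; −1 → 16 = Q.
Latitude subsquare c = 2; −1 → 1 = b.

QQ97xb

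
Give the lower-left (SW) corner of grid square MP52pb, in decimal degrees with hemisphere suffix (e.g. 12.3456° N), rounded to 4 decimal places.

62.0417° N, 71.2500° E

Field M=12, P=15: +12·20° lon, +15·10° lat → SW at lon 60°, lat 60°.
Square 5, 2: +5·2° lon, +2·1° lat → SW at lon 70°, lat 62°.
Subsquare p=15, b=1: +15·0.0833333° lon, +1·0.0416667° lat → SW at lon 71.25°, lat 62.0417°.
latitude 62.0417° N, longitude 71.2500° E.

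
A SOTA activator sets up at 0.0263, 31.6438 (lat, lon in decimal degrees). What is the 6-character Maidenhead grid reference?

KJ50ta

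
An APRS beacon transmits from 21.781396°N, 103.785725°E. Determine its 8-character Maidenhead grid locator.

Add 180° to longitude and 90° to latitude: 283.78573, 111.78140.
Field: 283.78573/20 → 14 → O, 111.78140/10 → 11 → L; chars OL.
Square: 3.78573/2 → 1, 1.78140/1 → 1; chars 11.
Subsquare: 1.78573/0.0833333 → 21 → v, 0.78140/0.0416667 → 18 → s; chars vs.
Extended square: 0.03573/0.00833333 → 4, 0.03140/0.00416667 → 7; chars 47.

OL11vs47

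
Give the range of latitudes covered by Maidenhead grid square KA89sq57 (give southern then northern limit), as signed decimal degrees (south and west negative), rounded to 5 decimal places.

-80.30417, -80.30000

Field K=10, A=0: +10·20° lon, +0·10° lat → SW at lon 20°, lat -90°.
Square 8, 9: +8·2° lon, +9·1° lat → SW at lon 36°, lat -81°.
Subsquare s=18, q=16: +18·0.0833333° lon, +16·0.0416667° lat → SW at lon 37.5°, lat -80.3333°.
Extended square 5, 7: +5·0.00833333° lon, +7·0.00416667° lat → SW at lon 37.5417°, lat -80.3042°.
Cell spans 0.00833333° lon × 0.00416667° lat.
south -80.30417, north -80.30000.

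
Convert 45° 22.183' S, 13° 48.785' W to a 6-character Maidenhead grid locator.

Shift to the Maidenhead origin (180°W, 90°S): lon 166.1869, lat 44.6303.
Field: 166.1869/20 → 8 → I, 44.6303/10 → 4 → E; chars IE.
Square: 6.1869/2 → 3, 4.6303/1 → 4; chars 34.
Subsquare: 0.1869/0.0833333 → 2 → c, 0.6303/0.0416667 → 15 → p; chars cp.

IE34cp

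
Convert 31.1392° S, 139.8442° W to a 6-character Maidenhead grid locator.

Add 180° to longitude and 90° to latitude: 40.1558, 58.8608.
Field: 40.1558/20 → 2 → C, 58.8608/10 → 5 → F; chars CF.
Square: 0.1558/2 → 0, 8.8608/1 → 8; chars 08.
Subsquare: 0.1558/0.0833333 → 1 → b, 0.8608/0.0416667 → 20 → u; chars bu.

CF08bu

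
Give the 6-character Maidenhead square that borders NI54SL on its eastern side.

Longitude subsquare s = 18; +1 → 19 = t.
The latitude characters are unchanged.

NI54tl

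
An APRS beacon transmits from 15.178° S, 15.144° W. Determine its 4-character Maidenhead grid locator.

IH24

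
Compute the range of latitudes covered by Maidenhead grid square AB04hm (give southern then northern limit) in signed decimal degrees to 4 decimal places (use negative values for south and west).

Field A=0, B=1: +0·20° lon, +1·10° lat → SW at lon -180°, lat -80°.
Square 0, 4: +0·2° lon, +4·1° lat → SW at lon -180°, lat -76°.
Subsquare h=7, m=12: +7·0.0833333° lon, +12·0.0416667° lat → SW at lon -179.417°, lat -75.5°.
Cell spans 0.0833333° lon × 0.0416667° lat.
south -75.5000, north -75.4583.

-75.5000, -75.4583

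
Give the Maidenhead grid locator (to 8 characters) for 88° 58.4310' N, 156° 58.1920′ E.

Shift to the Maidenhead origin (180°W, 90°S): lon 336.96987, lat 178.97385.
Field: lon ⌊336.96987/20⌋ = 16 → Q; lat ⌊178.97385/10⌋ = 17 → R.
Square: lon ⌊16.96987/2⌋ = 8; lat ⌊8.97385/1⌋ = 8.
Subsquare: lon ⌊0.96987/0.0833333⌋ = 11 → l; lat ⌊0.97385/0.0416667⌋ = 23 → x.
Extended square: lon ⌊0.05320/0.00833333⌋ = 6; lat ⌊0.01552/0.00416667⌋ = 3.

QR88lx63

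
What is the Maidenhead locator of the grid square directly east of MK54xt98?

Longitude extended square 9; +1 → 10, wraps to 0, carry into subsquare.
Longitude subsquare x = 23; +1 → 24, wraps to 0 = a, carry into square.
Longitude square 5; +1 → 6.
The latitude characters are unchanged.

MK64at08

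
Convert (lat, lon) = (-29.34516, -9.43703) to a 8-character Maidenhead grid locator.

Add 180° to longitude and 90° to latitude: 170.56297, 60.65484.
Field: lon ⌊170.56297/20⌋ = 8 → I; lat ⌊60.65484/10⌋ = 6 → G.
Square: lon ⌊10.56297/2⌋ = 5; lat ⌊0.65484/1⌋ = 0.
Subsquare: lon ⌊0.56297/0.0833333⌋ = 6 → g; lat ⌊0.65484/0.0416667⌋ = 15 → p.
Extended square: lon ⌊0.06297/0.00833333⌋ = 7; lat ⌊0.02984/0.00416667⌋ = 7.

IG50gp77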